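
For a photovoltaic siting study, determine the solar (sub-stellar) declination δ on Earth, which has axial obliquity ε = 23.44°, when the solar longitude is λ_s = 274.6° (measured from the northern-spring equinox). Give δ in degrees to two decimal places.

δ = -23.36°

sin δ = sin ε · sin λ_s = sin 23.44° × sin 274.6° = -0.396507.
δ = arcsin(-0.396507) = -23.36°.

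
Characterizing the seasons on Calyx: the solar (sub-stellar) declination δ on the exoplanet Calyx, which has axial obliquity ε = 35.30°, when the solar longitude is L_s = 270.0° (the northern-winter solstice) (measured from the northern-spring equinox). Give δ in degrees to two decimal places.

sin δ = sin ε · sin L_s = sin 35.30° × sin 270.0° = -0.577858.
δ = arcsin(-0.577858) = -35.30°.

δ = -35.30°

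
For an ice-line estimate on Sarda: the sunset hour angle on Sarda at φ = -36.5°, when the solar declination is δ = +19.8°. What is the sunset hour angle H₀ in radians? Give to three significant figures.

cos H₀ = −tan φ · tan δ = −tan(-36.5°) × tan(+19.800°) = 0.2664, so H₀ = 1.3011 rad = 74.55°.

H₀ = 1.30 rad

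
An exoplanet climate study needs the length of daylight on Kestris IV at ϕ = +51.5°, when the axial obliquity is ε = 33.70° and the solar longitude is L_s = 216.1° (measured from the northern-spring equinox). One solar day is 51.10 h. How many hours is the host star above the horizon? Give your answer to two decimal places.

Solar declination: sin δ = sin ε · sin L_s = sin 33.70° × sin 216.1° = -0.32691, so δ = -19.081°.
cos h₀ = −tan ϕ · tan δ = −tan(+51.5°) × tan(-19.081°) = 0.4349, so h₀ = 1.1209 rad = 64.22°.
Daylight = 2h₀/(2π) × 51.10 h = (1.1209/π) × 51.10 = 18.23 h.

18.23 h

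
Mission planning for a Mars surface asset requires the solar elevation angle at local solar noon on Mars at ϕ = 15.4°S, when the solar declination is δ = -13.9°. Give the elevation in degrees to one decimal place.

88.5°

At local noon the hour angle is zero, so the zenith angle equals |ϕ − δ| = |-15.4° − (-13.900°)| = 1.500°.
Elevation = 90° − 1.500° = 88.5°.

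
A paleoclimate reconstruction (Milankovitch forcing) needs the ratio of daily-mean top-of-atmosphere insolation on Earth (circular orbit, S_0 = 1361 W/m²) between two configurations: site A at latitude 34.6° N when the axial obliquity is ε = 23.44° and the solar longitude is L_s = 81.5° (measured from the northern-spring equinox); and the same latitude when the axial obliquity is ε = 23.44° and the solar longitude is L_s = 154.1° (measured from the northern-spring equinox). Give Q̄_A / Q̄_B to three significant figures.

— Configuration A (ϕ=+34.6°):
Solar declination: sin δ = sin ε · sin L_s = sin 23.44° × sin 81.5° = 0.39342, so δ = +23.167°.
cos h₀ = −tan(+34.6°) tan(+23.167°) = -0.2952, h₀ = 1.8705 rad.
Bracket: h₀ sin ϕ sin δ + cos ϕ cos δ sin h₀ = 1.8705×0.56784×0.39342 + 0.82314×0.91936×0.95543 = 0.417869 + 0.723033 = 1.140902.
Q̄ = (S_0/π) × [bracket] = (1361/π) × 1.140902 = 494.26 W/m².
— Configuration B (ϕ=+34.6°):
Solar declination: sin δ = sin ε · sin L_s = sin 23.44° × sin 154.1° = 0.17375, so δ = +10.006°.
cos h₀ = −tan(+34.6°) tan(+10.006°) = -0.1217, h₀ = 1.6928 rad.
Bracket: h₀ sin ϕ sin δ + cos ϕ cos δ sin h₀ = 1.6928×0.56784×0.17375 + 0.82314×0.98479×0.99256 = 0.167015 + 0.804589 = 0.971604.
Q̄ = (S_0/π) × [bracket] = (1361/π) × 0.971604 = 420.92 W/m².
Ratio Q̄_A / Q̄_B = 494.26 / 420.92 = 1.174.

Q̄_A / Q̄_B ≈ 1.17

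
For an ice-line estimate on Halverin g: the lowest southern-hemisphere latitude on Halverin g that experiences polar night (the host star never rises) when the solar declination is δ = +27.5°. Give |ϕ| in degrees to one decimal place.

|ϕ| = 62.5°

Polar night requires cos h₀ = −tan ϕ tan δ ≥ 1, i.e. tan ϕ tan δ ≤ −1.
The boundary is |tan ϕ| · |tan δ| = 1, so |ϕ| = 90° − |δ| = 90° − 27.5° = 62.5° in the southern hemisphere.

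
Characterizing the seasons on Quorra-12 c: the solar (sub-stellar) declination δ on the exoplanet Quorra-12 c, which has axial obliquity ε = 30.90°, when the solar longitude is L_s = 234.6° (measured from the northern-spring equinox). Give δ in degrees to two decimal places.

sin δ = sin ε · sin L_s = sin 30.90° × sin 234.6° = -0.418602.
δ = arcsin(-0.418602) = -24.75°.

δ = -24.75°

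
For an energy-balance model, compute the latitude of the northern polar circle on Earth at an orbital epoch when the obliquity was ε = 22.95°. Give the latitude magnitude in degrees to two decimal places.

67.05°

The polar circle is the lowest latitude that experiences at least one full rotation of continuous daylight at the northern-summer solstice; it lies at |ϕ| = 90° − ε = 90° − 22.95° = 67.05°.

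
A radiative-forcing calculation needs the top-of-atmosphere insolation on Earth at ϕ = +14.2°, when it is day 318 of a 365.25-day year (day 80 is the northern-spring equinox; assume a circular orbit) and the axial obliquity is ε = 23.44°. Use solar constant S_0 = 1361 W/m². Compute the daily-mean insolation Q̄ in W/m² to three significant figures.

Solar longitude: L_s = 360° × (318 − 80)/365.25 = 234.579°.
sin δ = sin 23.44° × sin 234.579° = -0.32416, so δ = -18.915°.
cos h₀ = −tan(+14.2°) tan(-18.915°) = 0.0867, h₀ = 1.4840 rad.
Bracket: h₀ sin ϕ sin δ + cos ϕ cos δ sin h₀ = 1.4840×0.24531×-0.32416 + 0.96945×0.94600×0.99623 = -0.118007 + 0.913642 = 0.795635.
Q̄ = (S_0/π) × [bracket] = (1361/π) × 0.795635 = 344.7 W/m².

Q̄ ≈ 345 W/m²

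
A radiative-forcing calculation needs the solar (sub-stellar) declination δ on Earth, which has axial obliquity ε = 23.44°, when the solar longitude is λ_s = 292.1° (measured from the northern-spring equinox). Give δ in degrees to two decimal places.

δ = -21.63°

sin δ = sin ε · sin λ_s = sin 23.44° × sin 292.1° = -0.368562.
δ = arcsin(-0.368562) = -21.63°.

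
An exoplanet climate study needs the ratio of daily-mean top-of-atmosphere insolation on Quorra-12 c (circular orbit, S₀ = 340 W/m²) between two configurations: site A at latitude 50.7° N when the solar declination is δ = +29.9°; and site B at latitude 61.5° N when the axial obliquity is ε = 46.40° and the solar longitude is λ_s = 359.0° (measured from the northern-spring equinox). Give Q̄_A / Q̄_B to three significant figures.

— Configuration A (φ=+50.7°):
cos H₀ = −tan(+50.7°) tan(+29.900°) = -0.7025, H₀ = 2.3498 rad.
Bracket: H₀ sin φ sin δ + cos φ cos δ sin H₀ = 2.3498×0.77384×0.49849 + 0.63338×0.86690×0.71164 = 0.906439 + 0.390745 = 1.297184.
Q̄ = (S₀/π) × [bracket] = (340/π) × 1.297184 = 140.39 W/m².
— Configuration B (φ=+61.5°):
Solar declination: sin δ = sin ε · sin λ_s = sin 46.40° × sin 359.0° = -0.01264, so δ = -0.724°.
cos H₀ = −tan(+61.5°) tan(-0.724°) = 0.0233, H₀ = 1.5475 rad.
Bracket: H₀ sin φ sin δ + cos φ cos δ sin H₀ = 1.5475×0.87882×-0.01264 + 0.47716×0.99992×0.99973 = -0.017190 + 0.476993 = 0.459803.
Q̄ = (S₀/π) × [bracket] = (340/π) × 0.459803 = 49.762 W/m².
Ratio Q̄_A / Q̄_B = 140.39 / 49.762 = 2.821.

Q̄_A / Q̄_B ≈ 2.82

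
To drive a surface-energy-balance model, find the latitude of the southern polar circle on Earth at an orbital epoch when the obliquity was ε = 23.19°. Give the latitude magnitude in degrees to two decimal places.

66.81°

The polar circle is the lowest latitude that experiences at least one full rotation of continuous darkness at the northern-summer solstice; it lies at |φ| = 90° − ε = 90° − 23.19° = 66.81°.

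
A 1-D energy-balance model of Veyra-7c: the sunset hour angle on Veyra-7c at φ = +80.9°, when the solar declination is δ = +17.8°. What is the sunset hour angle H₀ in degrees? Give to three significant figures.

H₀ = 180°

Sunrise equation: cos H₀ = −tan φ · tan δ = -2.0045 ≤ −1, so the host star never sets (polar day) and H₀ = π.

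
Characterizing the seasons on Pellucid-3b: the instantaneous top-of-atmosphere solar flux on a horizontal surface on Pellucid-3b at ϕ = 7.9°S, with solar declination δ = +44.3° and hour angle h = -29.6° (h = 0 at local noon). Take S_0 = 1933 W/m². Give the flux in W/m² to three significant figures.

1.01e+03 W/m²

cos θ_z = sin ϕ sin δ + cos ϕ cos δ cos h = -0.095993 + 0.616385 = 0.520392.
Flux = S_0 · cos θ_z = 1933 × 0.520392 = 1006 W/m².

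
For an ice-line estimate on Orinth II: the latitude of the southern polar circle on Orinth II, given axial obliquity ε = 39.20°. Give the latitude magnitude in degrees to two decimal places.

The polar circle is the lowest latitude that experiences at least one full rotation of continuous darkness at the northern-summer solstice; it lies at |φ| = 90° − ε = 90° − 39.20° = 50.80°.

50.80°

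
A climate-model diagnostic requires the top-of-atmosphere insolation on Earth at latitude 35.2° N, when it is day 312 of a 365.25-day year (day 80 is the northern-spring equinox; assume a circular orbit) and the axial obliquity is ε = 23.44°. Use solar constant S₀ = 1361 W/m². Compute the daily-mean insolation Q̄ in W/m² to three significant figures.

Q̄ ≈ 229 W/m²

Solar longitude: λ_s = 360° × (312 − 80)/365.25 = 228.665°.
sin δ = sin 23.44° × sin 228.665° = -0.29869, so δ = -17.379°.
cos H₀ = −tan(+35.2°) tan(-17.379°) = 0.2208, H₀ = 1.3482 rad.
Bracket: H₀ sin φ sin δ + cos φ cos δ sin H₀ = 1.3482×0.57643×-0.29869 + 0.81714×0.95435×0.97532 = -0.232125 + 0.760591 = 0.528466.
Q̄ = (S₀/π) × [bracket] = (1361/π) × 0.528466 = 228.9 W/m².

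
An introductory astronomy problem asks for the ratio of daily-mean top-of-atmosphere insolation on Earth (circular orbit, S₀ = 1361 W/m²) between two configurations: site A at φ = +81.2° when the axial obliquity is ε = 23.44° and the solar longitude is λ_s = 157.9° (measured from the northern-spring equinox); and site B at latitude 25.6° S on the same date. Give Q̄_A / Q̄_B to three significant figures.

— Configuration A (φ=+81.2°):
Solar declination: sin δ = sin ε · sin λ_s = sin 23.44° × sin 157.9° = 0.14966, so δ = +8.607°.
cos H₀ = −tan(+81.2°) tan(+8.607°) = -0.9777, H₀ = 2.9302 rad.
Bracket: H₀ sin φ sin δ + cos φ cos δ sin H₀ = 2.9302×0.98823×0.14966 + 0.15299×0.98874×0.20981 = 0.433372 + 0.031737 = 0.465109.
Q̄ = (S₀/π) × [bracket] = (1361/π) × 0.465109 = 201.49 W/m².
— Configuration B (φ=-25.6°):
cos H₀ = −tan(-25.6°) tan(+8.607°) = 0.0725, H₀ = 1.4982 rad.
Bracket: H₀ sin φ sin δ + cos φ cos δ sin H₀ = 1.4982×-0.43209×0.14966 + 0.90183×0.98874×0.99737 = -0.096883 + 0.889330 = 0.792447.
Q̄ = (S₀/π) × [bracket] = (1361/π) × 0.792447 = 343.30 W/m².
Ratio Q̄_A / Q̄_B = 201.49 / 343.30 = 0.5869.

Q̄_A / Q̄_B ≈ 0.587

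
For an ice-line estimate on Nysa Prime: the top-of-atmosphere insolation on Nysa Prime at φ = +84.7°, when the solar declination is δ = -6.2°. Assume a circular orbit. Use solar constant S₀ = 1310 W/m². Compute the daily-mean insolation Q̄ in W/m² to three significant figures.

cos H₀ = −tan(+84.7°) tan(-6.200°) = 1.1710 ≥ 1 ⇒ polar night, H₀ = 0 and Q̄ = 0.

Q̄ ≈ 0.00 W/m²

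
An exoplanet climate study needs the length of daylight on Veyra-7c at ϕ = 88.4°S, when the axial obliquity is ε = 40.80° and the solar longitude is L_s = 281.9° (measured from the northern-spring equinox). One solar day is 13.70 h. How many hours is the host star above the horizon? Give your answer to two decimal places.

13.70 h

Solar declination: sin δ = sin ε · sin L_s = sin 40.80° × sin 281.9° = -0.63938, so δ = -39.745°.
Sunrise equation: cos h₀ = −tan ϕ · tan δ = -29.7702 ≤ −1, so the host star never sets (polar day) and h₀ = π.
Daylight = 2h₀/(2π) × 13.70 h = (3.1416/π) × 13.70 = 13.70 h.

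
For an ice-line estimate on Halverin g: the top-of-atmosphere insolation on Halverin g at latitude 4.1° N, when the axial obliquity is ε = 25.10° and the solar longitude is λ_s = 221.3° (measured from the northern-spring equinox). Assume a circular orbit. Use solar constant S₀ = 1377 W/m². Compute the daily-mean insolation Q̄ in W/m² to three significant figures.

Q̄ ≈ 406 W/m²

Solar declination: sin δ = sin ε · sin λ_s = sin 25.10° × sin 221.3° = -0.27997, so δ = -16.259°.
cos H₀ = −tan(+4.1°) tan(-16.259°) = 0.0209, H₀ = 1.5499 rad.
Bracket: H₀ sin φ sin δ + cos φ cos δ sin H₀ = 1.5499×0.07150×-0.27997 + 0.99744×0.96001×0.99978 = -0.031026 + 0.957342 = 0.926316.
Q̄ = (S₀/π) × [bracket] = (1377/π) × 0.926316 = 406.0 W/m².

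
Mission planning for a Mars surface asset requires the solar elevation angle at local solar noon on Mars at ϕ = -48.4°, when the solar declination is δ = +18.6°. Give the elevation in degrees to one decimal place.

At local noon the hour angle is zero, so the zenith angle equals |ϕ − δ| = |-48.4° − (+18.600°)| = 67.000°.
Elevation = 90° − 67.000° = 23.0°.

23.0°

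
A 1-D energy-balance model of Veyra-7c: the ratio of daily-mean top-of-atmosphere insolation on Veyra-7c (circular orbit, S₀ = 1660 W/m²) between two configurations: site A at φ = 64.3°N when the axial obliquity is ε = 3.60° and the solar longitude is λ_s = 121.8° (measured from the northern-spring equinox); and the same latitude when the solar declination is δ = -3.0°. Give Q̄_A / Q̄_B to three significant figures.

— Configuration A (φ=+64.3°):
Solar declination: sin δ = sin ε · sin λ_s = sin 3.60° × sin 121.8° = 0.05337, so δ = +3.059°.
cos H₀ = −tan(+64.3°) tan(+3.059°) = -0.1110, H₀ = 1.6821 rad.
Bracket: H₀ sin φ sin δ + cos φ cos δ sin H₀ = 1.6821×0.90108×0.05337 + 0.43366×0.99858×0.99382 = 0.080893 + 0.430368 = 0.511261.
Q̄ = (S₀/π) × [bracket] = (1660/π) × 0.511261 = 270.15 W/m².
— Configuration B (φ=+64.3°):
cos H₀ = −tan(+64.3°) tan(-3.000°) = 0.1089, H₀ = 1.4617 rad.
Bracket: H₀ sin φ sin δ + cos φ cos δ sin H₀ = 1.4617×0.90108×-0.05234 + 0.43366×0.99863×0.99405 = -0.068937 + 0.430489 = 0.361552.
Q̄ = (S₀/π) × [bracket] = (1660/π) × 0.361552 = 191.04 W/m².
Ratio Q̄_A / Q̄_B = 270.15 / 191.04 = 1.414.

Q̄_A / Q̄_B ≈ 1.41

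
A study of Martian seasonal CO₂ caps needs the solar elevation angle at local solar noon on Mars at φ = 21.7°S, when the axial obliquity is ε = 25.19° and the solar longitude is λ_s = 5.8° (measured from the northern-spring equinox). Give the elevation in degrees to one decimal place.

65.8°

Solar declination: sin δ = sin ε · sin λ_s = sin 25.19° × sin 5.8° = 0.04301, so δ = +2.465°.
At local noon the hour angle is zero, so the zenith angle equals |φ − δ| = |-21.7° − (+2.465°)| = 24.165°.
Elevation = 90° − 24.165° = 65.8°.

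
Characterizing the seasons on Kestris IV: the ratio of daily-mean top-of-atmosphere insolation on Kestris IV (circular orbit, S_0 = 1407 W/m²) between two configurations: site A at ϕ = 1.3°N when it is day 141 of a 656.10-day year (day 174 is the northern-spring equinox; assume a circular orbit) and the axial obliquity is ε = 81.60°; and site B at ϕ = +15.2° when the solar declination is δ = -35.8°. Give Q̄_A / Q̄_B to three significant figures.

— Configuration A (ϕ=+1.3°):
Solar longitude: L_s = 360° × (141 − 174)/656.10 = -18.107°, i.e. -18.107° + 360° = 341.893°.
sin δ = sin 81.60° × sin 341.893° = -0.30746, so δ = -17.906°.
cos h₀ = −tan(+1.3°) tan(-17.906°) = 0.0073, h₀ = 1.5635 rad.
Bracket: h₀ sin ϕ sin δ + cos ϕ cos δ sin h₀ = 1.5635×0.02269×-0.30746 + 0.99974×0.95156×0.99997 = -0.010907 + 0.951284 = 0.940377.
Q̄ = (S_0/π) × [bracket] = (1407/π) × 0.940377 = 421.16 W/m².
— Configuration B (ϕ=+15.2°):
cos h₀ = −tan(+15.2°) tan(-35.800°) = 0.1960, h₀ = 1.3736 rad.
Bracket: h₀ sin ϕ sin δ + cos ϕ cos δ sin h₀ = 1.3736×0.26219×-0.58496 + 0.96502×0.81106×0.98061 = -0.210670 + 0.767513 = 0.556843.
Q̄ = (S_0/π) × [bracket] = (1407/π) × 0.556843 = 249.39 W/m².
Ratio Q̄_A / Q̄_B = 421.16 / 249.39 = 1.689.

Q̄_A / Q̄_B ≈ 1.69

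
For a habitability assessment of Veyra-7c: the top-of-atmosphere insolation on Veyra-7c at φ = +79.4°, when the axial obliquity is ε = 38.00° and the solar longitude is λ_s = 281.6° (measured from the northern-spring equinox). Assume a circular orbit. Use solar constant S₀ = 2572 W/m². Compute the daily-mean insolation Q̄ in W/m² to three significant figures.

Solar declination: sin δ = sin ε · sin λ_s = sin 38.00° × sin 281.6° = -0.60309, so δ = -37.091°.
cos H₀ = −tan(+79.4°) tan(-37.091°) = 4.0399 ≥ 1 ⇒ polar night, H₀ = 0 and Q̄ = 0.

Q̄ ≈ 0.00 W/m²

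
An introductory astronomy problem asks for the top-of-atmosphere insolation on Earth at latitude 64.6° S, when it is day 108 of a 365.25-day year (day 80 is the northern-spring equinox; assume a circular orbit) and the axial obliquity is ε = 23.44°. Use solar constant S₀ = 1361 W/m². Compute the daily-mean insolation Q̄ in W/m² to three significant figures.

Solar longitude: λ_s = 360° × (108 − 80)/365.25 = 27.598°.
sin δ = sin 23.44° × sin 27.598° = 0.18428, so δ = +10.619°.
cos H₀ = −tan(-64.6°) tan(+10.619°) = 0.3949, H₀ = 1.1649 rad.
Bracket: H₀ sin φ sin δ + cos φ cos δ sin H₀ = 1.1649×-0.90334×0.18428 + 0.42894×0.98287×0.91874 = -0.193918 + 0.387334 = 0.193416.
Q̄ = (S₀/π) × [bracket] = (1361/π) × 0.193416 = 83.79 W/m².

Q̄ ≈ 83.8 W/m²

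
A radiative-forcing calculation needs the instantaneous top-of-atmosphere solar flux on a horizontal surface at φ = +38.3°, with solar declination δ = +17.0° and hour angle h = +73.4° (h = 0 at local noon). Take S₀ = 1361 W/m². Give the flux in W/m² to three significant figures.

cos θ_z = sin φ sin δ + cos φ cos δ cos h = 0.181206 + 0.214405 = 0.395611.
Flux = S₀ · cos θ_z = 1361 × 0.395611 = 538.4 W/m².

538 W/m²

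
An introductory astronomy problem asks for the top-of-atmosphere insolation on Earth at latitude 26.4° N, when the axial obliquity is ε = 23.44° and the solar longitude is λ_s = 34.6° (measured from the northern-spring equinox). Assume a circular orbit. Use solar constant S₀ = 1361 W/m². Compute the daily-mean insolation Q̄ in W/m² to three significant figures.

Solar declination: sin δ = sin ε · sin λ_s = sin 23.44° × sin 34.6° = 0.22588, so δ = +13.055°.
cos H₀ = −tan(+26.4°) tan(+13.055°) = -0.1151, H₀ = 1.6862 rad.
Bracket: H₀ sin φ sin δ + cos φ cos δ sin H₀ = 1.6862×0.44464×0.22588 + 0.89571×0.97415×0.99335 = 0.169354 + 0.866753 = 1.036107.
Q̄ = (S₀/π) × [bracket] = (1361/π) × 1.036107 = 448.9 W/m².

Q̄ ≈ 449 W/m²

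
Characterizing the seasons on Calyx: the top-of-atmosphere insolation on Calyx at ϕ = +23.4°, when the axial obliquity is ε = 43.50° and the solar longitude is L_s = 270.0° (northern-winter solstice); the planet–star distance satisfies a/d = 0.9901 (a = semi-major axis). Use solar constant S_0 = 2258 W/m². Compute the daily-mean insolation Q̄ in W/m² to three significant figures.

Q̄ ≈ 207 W/m²

Solar declination: sin δ = sin ε · sin L_s = sin 43.50° × sin 270.0° = -0.68835, so δ = -43.500°.
cos h₀ = −tan(+23.4°) tan(-43.500°) = 0.4107, h₀ = 1.1476 rad.
Bracket: h₀ sin ϕ sin δ + cos ϕ cos δ sin h₀ = 1.1476×0.39715×-0.68835 + 0.91775×0.72537×0.91179 = -0.313729 + 0.606986 = 0.293257.
Inverse-square distance factor (a/d)² = 0.9901² = 0.980298.
Q̄ = (S_0/π) × 0.980298 × [bracket] = (2258/π) × 0.980298 × 0.293257 = 206.6 W/m².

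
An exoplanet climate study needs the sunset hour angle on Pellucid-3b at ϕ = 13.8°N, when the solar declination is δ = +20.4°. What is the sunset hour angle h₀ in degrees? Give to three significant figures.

cos h₀ = −tan ϕ · tan δ = −tan(+13.8°) × tan(+20.400°) = -0.0913, so h₀ = 1.6623 rad = 95.24°.

h₀ = 95.2°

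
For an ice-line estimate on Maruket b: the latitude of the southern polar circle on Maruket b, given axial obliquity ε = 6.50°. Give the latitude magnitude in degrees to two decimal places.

83.50°

The polar circle is the lowest latitude that experiences at least one full rotation of continuous darkness at the northern-summer solstice; it lies at |φ| = 90° − ε = 90° − 6.50° = 83.50°.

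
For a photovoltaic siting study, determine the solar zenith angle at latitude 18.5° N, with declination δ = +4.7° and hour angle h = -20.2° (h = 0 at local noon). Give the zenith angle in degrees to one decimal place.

θ_z = 24.1°

cos θ_z = sin φ sin δ + cos φ cos δ cos h = 0.025999 + 0.887002 = 0.913001.
θ_z = arccos(0.913001) = 24.1°.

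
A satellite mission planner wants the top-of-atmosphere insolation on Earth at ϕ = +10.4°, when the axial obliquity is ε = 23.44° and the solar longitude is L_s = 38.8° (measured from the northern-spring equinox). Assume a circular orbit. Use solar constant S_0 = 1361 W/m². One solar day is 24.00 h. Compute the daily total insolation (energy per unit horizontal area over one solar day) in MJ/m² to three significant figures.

Solar declination: sin δ = sin ε · sin L_s = sin 23.44° × sin 38.8° = 0.24926, so δ = +14.433°.
cos h₀ = −tan(+10.4°) tan(+14.433°) = -0.0472, h₀ = 1.6181 rad.
Bracket: h₀ sin ϕ sin δ + cos ϕ cos δ sin h₀ = 1.6181×0.18052×0.24926 + 0.98357×0.96844×0.99888 = 0.072809 + 0.951462 = 1.024271.
Q̄ = (S_0/π) × [bracket] = (1361/π) × 1.024271 = 443.73 W/m².
Daily total = Q̄ × 24.00 h × 3600 s/h = 443.73 × 24.00 × 3600 / 10⁶ = 38.34 MJ/m².

38.3 MJ/m²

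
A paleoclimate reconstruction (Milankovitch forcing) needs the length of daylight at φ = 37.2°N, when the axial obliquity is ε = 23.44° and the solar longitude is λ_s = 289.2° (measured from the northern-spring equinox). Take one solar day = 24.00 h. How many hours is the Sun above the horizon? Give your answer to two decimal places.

9.61 h

Solar declination: sin δ = sin ε · sin λ_s = sin 23.44° × sin 289.2° = -0.37566, so δ = -22.065°.
cos H₀ = −tan φ · tan δ = −tan(+37.2°) × tan(-22.065°) = 0.3077, so H₀ = 1.2580 rad = 72.08°.
Daylight = 2H₀/(2π) × 24.00 h = (1.2580/π) × 24.00 = 9.61 h.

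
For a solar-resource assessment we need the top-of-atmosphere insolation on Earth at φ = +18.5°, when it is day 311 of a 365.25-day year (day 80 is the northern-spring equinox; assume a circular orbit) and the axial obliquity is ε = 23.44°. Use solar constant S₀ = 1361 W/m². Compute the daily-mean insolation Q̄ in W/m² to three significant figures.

Solar longitude: λ_s = 360° × (311 − 80)/365.25 = 227.680°.
sin δ = sin 23.44° × sin 227.680° = -0.29412, so δ = -17.105°.
cos H₀ = −tan(+18.5°) tan(-17.105°) = 0.1030, H₀ = 1.4676 rad.
Bracket: H₀ sin φ sin δ + cos φ cos δ sin H₀ = 1.4676×0.31730×-0.29412 + 0.94832×0.95577×0.99468 = -0.136963 + 0.901554 = 0.764591.
Q̄ = (S₀/π) × [bracket] = (1361/π) × 0.764591 = 331.2 W/m².

Q̄ ≈ 331 W/m²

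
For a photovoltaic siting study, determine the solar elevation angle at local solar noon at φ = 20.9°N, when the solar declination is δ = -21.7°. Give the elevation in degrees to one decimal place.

At local noon the hour angle is zero, so the zenith angle equals |φ − δ| = |+20.9° − (-21.700°)| = 42.600°.
Elevation = 90° − 42.600° = 47.4°.

47.4°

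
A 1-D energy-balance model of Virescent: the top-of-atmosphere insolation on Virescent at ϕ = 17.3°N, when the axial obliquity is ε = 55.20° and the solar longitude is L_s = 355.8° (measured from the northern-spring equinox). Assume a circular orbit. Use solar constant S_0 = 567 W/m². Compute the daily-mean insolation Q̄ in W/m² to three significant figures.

Q̄ ≈ 167 W/m²

Solar declination: sin δ = sin ε · sin L_s = sin 55.20° × sin 355.8° = -0.06014, so δ = -3.448°.
cos h₀ = −tan(+17.3°) tan(-3.448°) = 0.0188, h₀ = 1.5520 rad.
Bracket: h₀ sin ϕ sin δ + cos ϕ cos δ sin h₀ = 1.5520×0.29737×-0.06014 + 0.95476×0.99819×0.99982 = -0.027756 + 0.952860 = 0.925104.
Q̄ = (S_0/π) × [bracket] = (567/π) × 0.925104 = 167.0 W/m².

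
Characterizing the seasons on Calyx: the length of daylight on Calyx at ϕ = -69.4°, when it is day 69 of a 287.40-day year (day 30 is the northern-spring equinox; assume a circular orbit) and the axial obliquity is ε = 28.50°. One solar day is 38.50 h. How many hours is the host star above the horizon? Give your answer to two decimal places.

0.00 h

Solar longitude: L_s = 360° × (69 − 30)/287.40 = 48.852°.
sin δ = sin 28.50° × sin 48.852° = 0.35931, so δ = +21.058°.
cos h₀ = −tan ϕ · tan δ = 1.0243 ≥ 1, so the host star never rises (polar night) and h₀ = 0.
Daylight = 2h₀/(2π) × 38.50 h = (0.0000/π) × 38.50 = 0.00 h.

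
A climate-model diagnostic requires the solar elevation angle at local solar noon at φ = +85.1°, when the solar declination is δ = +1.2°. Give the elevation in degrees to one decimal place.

6.1°

At local noon the hour angle is zero, so the zenith angle equals |φ − δ| = |+85.1° − (+1.200°)| = 83.900°.
Elevation = 90° − 83.900° = 6.1°.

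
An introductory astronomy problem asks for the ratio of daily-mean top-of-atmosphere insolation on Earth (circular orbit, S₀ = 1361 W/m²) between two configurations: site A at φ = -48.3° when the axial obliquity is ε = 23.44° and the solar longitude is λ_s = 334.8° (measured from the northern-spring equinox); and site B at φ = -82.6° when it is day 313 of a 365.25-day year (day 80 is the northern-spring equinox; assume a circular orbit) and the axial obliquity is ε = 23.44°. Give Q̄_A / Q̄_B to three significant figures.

Q̄_A / Q̄_B ≈ 0.917

— Configuration A (φ=-48.3°):
Solar declination: sin δ = sin ε · sin λ_s = sin 23.44° × sin 334.8° = -0.16937, so δ = -9.751°.
cos H₀ = −tan(-48.3°) tan(-9.751°) = -0.1929, H₀ = 1.7649 rad.
Bracket: H₀ sin φ sin δ + cos φ cos δ sin H₀ = 1.7649×-0.74664×-0.16937 + 0.66523×0.98555×0.98122 = 0.223186 + 0.643305 = 0.866491.
Q̄ = (S₀/π) × [bracket] = (1361/π) × 0.866491 = 375.38 W/m².
— Configuration B (φ=-82.6°):
Solar longitude: λ_s = 360° × (313 − 80)/365.25 = 229.651°.
sin δ = sin 23.44° × sin 229.651° = -0.30316, so δ = -17.648°.
cos H₀ = −tan(-82.6°) tan(-17.648°) = -2.4495 ≤ −1 ⇒ polar day, H₀ = π.
Bracket: H₀ sin φ sin δ + cos φ cos δ sin H₀ = 3.1416×-0.99167×-0.30316 + 0.12880×0.95294×0.00000 = 0.944474 + 0.000000 = 0.944474.
Q̄ = (S₀/π) × [bracket] = (1361/π) × 0.944474 = 409.16 W/m².
Ratio Q̄_A / Q̄_B = 375.38 / 409.16 = 0.9174.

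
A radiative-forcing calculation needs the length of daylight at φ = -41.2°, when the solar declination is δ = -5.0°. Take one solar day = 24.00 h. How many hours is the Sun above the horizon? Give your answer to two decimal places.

12.59 h

cos H₀ = −tan φ · tan δ = −tan(-41.2°) × tan(-5.000°) = -0.0766, so H₀ = 1.6475 rad = 94.39°.
Daylight = 2H₀/(2π) × 24.00 h = (1.6475/π) × 24.00 = 12.59 h.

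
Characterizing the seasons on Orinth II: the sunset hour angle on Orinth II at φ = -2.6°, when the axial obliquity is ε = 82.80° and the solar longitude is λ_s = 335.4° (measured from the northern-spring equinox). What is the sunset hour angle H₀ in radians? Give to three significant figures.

Solar declination: sin δ = sin ε · sin λ_s = sin 82.80° × sin 335.4° = -0.41300, so δ = -24.393°.
cos H₀ = −tan φ · tan δ = −tan(-2.6°) × tan(-24.393°) = -0.0206, so H₀ = 1.5914 rad = 91.18°.

H₀ = 1.59 rad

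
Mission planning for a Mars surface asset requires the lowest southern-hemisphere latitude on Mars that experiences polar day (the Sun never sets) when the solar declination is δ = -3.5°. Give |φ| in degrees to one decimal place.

|φ| = 86.5°

Polar day requires cos H₀ = −tan φ tan δ ≤ −1, i.e. tan φ tan δ ≥ 1.
The boundary is |tan φ| · |tan δ| = 1, so |φ| = 90° − |δ| = 90° − 3.5° = 86.5° in the southern hemisphere.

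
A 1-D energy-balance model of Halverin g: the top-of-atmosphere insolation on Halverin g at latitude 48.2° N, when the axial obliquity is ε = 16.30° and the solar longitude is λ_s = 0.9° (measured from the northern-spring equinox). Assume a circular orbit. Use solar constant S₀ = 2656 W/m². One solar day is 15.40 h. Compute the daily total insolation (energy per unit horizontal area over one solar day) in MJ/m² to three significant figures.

31.5 MJ/m²

Solar declination: sin δ = sin ε · sin λ_s = sin 16.30° × sin 0.9° = 0.00441, so δ = +0.253°.
cos H₀ = −tan(+48.2°) tan(+0.253°) = -0.0049, H₀ = 1.5757 rad.
Bracket: H₀ sin φ sin δ + cos φ cos δ sin H₀ = 1.5757×0.74548×0.00441 + 0.66653×0.99999×0.99999 = 0.005180 + 0.666517 = 0.671697.
Q̄ = (S₀/π) × [bracket] = (2656/π) × 0.671697 = 567.87 W/m².
Daily total = Q̄ × 15.40 h × 3600 s/h = 567.87 × 15.40 × 3600 / 10⁶ = 31.48 MJ/m².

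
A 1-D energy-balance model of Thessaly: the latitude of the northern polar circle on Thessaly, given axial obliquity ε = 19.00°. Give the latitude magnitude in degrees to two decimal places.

71.00°

The polar circle is the lowest latitude that experiences at least one full rotation of continuous daylight at the northern-summer solstice; it lies at |φ| = 90° − ε = 90° − 19.00° = 71.00°.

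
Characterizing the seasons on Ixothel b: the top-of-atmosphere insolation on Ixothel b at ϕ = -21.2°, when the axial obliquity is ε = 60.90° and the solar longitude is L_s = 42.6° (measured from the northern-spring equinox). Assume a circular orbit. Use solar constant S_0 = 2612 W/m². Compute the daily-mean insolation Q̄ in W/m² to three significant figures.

Q̄ ≈ 371 W/m²

Solar declination: sin δ = sin ε · sin L_s = sin 60.90° × sin 42.6° = 0.59144, so δ = +36.259°.
cos h₀ = −tan(-21.2°) tan(+36.259°) = 0.2845, h₀ = 1.2823 rad.
Bracket: h₀ sin ϕ sin δ + cos ϕ cos δ sin h₀ = 1.2823×-0.36162×0.59144 + 0.93232×0.80635×0.95868 = -0.274254 + 0.720713 = 0.446459.
Q̄ = (S_0/π) × [bracket] = (2612/π) × 0.446459 = 371.2 W/m².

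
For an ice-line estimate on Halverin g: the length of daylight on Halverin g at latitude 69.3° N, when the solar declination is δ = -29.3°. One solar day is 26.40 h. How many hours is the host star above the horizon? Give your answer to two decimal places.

0.00 h

cos H₀ = −tan φ · tan δ = 1.4851 ≥ 1, so the host star never rises (polar night) and H₀ = 0.
Daylight = 2H₀/(2π) × 26.40 h = (0.0000/π) × 26.40 = 0.00 h.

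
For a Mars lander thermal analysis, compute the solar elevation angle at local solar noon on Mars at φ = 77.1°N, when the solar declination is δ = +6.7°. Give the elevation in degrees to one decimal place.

19.6°

At local noon the hour angle is zero, so the zenith angle equals |φ − δ| = |+77.1° − (+6.700°)| = 70.400°.
Elevation = 90° − 70.400° = 19.6°.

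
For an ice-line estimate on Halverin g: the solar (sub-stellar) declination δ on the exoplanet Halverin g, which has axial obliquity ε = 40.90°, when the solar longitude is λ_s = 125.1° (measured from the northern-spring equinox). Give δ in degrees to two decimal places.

sin δ = sin ε · sin λ_s = sin 40.90° × sin 125.1° = 0.535676.
δ = arcsin(0.535676) = +32.39°.

δ = +32.39°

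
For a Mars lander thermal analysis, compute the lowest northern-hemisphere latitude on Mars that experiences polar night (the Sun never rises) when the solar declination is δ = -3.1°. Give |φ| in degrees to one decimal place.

Polar night requires cos H₀ = −tan φ tan δ ≥ 1, i.e. tan φ tan δ ≤ −1.
The boundary is |tan φ| · |tan δ| = 1, so |φ| = 90° − |δ| = 90° − 3.1° = 86.9° in the northern hemisphere.

|φ| = 86.9°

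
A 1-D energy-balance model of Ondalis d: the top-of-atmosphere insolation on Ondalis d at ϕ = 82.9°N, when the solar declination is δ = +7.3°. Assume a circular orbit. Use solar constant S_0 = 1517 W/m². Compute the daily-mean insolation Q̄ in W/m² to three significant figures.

cos h₀ = −tan(+82.9°) tan(+7.300°) = -1.0285 ≤ −1 ⇒ polar day, h₀ = π.
Bracket: h₀ sin ϕ sin δ + cos ϕ cos δ sin h₀ = 3.1416×0.99233×0.12706 + 0.12360×0.99189×0.00000 = 0.396110 + 0.000000 = 0.396110.
Q̄ = (S_0/π) × [bracket] = (1517/π) × 0.396110 = 191.3 W/m².

Q̄ ≈ 191 W/m²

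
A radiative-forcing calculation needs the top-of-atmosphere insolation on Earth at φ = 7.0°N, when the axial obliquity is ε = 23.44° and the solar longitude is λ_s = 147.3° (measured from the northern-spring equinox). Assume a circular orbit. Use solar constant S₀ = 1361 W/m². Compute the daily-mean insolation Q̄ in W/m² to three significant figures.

Solar declination: sin δ = sin ε · sin λ_s = sin 23.44° × sin 147.3° = 0.21490, so δ = +12.410°.
cos H₀ = −tan(+7.0°) tan(+12.410°) = -0.0270, H₀ = 1.5978 rad.
Bracket: H₀ sin φ sin δ + cos φ cos δ sin H₀ = 1.5978×0.12187×0.21490 + 0.99255×0.97664×0.99963 = 0.041846 + 0.969005 = 1.010851.
Q̄ = (S₀/π) × [bracket] = (1361/π) × 1.010851 = 437.9 W/m².

Q̄ ≈ 438 W/m²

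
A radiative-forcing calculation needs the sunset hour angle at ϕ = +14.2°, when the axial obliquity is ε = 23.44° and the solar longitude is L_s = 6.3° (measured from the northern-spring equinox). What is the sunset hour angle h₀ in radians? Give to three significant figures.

h₀ = 1.58 rad

Solar declination: sin δ = sin ε · sin L_s = sin 23.44° × sin 6.3° = 0.04365, so δ = +2.502°.
cos h₀ = −tan ϕ · tan δ = −tan(+14.2°) × tan(+2.502°) = -0.0111, so h₀ = 1.5819 rad = 90.63°.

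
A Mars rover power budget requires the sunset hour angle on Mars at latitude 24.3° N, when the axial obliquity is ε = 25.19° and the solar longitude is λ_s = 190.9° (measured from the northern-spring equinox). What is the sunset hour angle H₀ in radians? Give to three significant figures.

H₀ = 1.53 rad

Solar declination: sin δ = sin ε · sin λ_s = sin 25.19° × sin 190.9° = -0.08048, so δ = -4.616°.
cos H₀ = −tan φ · tan δ = −tan(+24.3°) × tan(-4.616°) = 0.0365, so H₀ = 1.5343 rad = 87.91°.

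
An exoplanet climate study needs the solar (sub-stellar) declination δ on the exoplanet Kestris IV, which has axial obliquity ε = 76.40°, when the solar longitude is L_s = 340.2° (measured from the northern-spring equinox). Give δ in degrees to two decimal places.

sin δ = sin ε · sin L_s = sin 76.40° × sin 340.2° = -0.329240.
δ = arcsin(-0.329240) = -19.22°.

δ = -19.22°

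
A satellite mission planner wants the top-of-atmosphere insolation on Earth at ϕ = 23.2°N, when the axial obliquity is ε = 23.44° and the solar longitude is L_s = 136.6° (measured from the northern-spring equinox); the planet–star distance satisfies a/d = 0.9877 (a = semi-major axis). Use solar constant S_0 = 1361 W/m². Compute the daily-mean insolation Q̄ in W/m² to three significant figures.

Q̄ ≈ 448 W/m²

Solar declination: sin δ = sin ε · sin L_s = sin 23.44° × sin 136.6° = 0.27332, so δ = +15.862°.
cos h₀ = −tan(+23.2°) tan(+15.862°) = -0.1218, h₀ = 1.6929 rad.
Bracket: h₀ sin ϕ sin δ + cos ϕ cos δ sin h₀ = 1.6929×0.39394×0.27332 + 0.91914×0.96192×0.99256 = 0.182277 + 0.877561 = 1.059838.
Inverse-square distance factor (a/d)² = 0.9877² = 0.975551.
Q̄ = (S_0/π) × 0.975551 × [bracket] = (1361/π) × 0.975551 × 1.059838 = 447.9 W/m².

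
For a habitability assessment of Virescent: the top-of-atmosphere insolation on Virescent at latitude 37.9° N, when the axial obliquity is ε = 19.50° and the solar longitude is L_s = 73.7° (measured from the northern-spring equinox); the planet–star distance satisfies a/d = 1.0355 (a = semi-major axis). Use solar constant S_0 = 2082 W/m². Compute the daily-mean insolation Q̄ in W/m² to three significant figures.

Q̄ ≈ 769 W/m²

Solar declination: sin δ = sin ε · sin L_s = sin 19.50° × sin 73.7° = 0.32039, so δ = +18.686°.
cos h₀ = −tan(+37.9°) tan(+18.686°) = -0.2633, h₀ = 1.8372 rad.
Bracket: h₀ sin ϕ sin δ + cos ϕ cos δ sin h₀ = 1.8372×0.61429×0.32039 + 0.78908×0.94729×0.96472 = 0.361584 + 0.721116 = 1.082700.
Inverse-square distance factor (a/d)² = 1.0355² = 1.072260.
Q̄ = (S_0/π) × 1.072260 × [bracket] = (2082/π) × 1.072260 × 1.082700 = 769.4 W/m².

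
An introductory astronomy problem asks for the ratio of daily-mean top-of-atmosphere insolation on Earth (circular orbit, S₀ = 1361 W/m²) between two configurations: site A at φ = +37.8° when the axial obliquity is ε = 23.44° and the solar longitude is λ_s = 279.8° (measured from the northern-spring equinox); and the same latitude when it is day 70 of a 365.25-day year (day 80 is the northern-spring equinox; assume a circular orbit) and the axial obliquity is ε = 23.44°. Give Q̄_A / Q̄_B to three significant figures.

Q̄_A / Q̄_B ≈ 0.538

— Configuration A (φ=+37.8°):
Solar declination: sin δ = sin ε · sin λ_s = sin 23.44° × sin 279.8° = -0.39198, so δ = -23.078°.
cos H₀ = −tan(+37.8°) tan(-23.078°) = 0.3305, H₀ = 1.2340 rad.
Bracket: H₀ sin φ sin δ + cos φ cos δ sin H₀ = 1.2340×0.61291×-0.39198 + 0.79016×0.91997×0.94380 = -0.296467 + 0.686070 = 0.389603.
Q̄ = (S₀/π) × [bracket] = (1361/π) × 0.389603 = 168.78 W/m².
— Configuration B (φ=+37.8°):
Solar longitude: λ_s = 360° × (70 − 80)/365.25 = -9.856°, i.e. -9.856° + 360° = 350.144°.
sin δ = sin 23.44° × sin 350.144° = -0.06809, so δ = -3.904°.
cos H₀ = −tan(+37.8°) tan(-3.904°) = 0.0529, H₀ = 1.5178 rad.
Bracket: H₀ sin φ sin δ + cos φ cos δ sin H₀ = 1.5178×0.61291×-0.06809 + 0.79016×0.99768×0.99860 = -0.063342 + 0.787223 = 0.723881.
Q̄ = (S₀/π) × [bracket] = (1361/π) × 0.723881 = 313.60 W/m².
Ratio Q̄_A / Q̄_B = 168.78 / 313.60 = 0.5382.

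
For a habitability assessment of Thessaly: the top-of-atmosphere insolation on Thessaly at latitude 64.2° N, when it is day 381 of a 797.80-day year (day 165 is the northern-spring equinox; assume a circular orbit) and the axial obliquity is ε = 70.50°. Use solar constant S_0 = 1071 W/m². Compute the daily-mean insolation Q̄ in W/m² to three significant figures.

Q̄ ≈ 901 W/m²

Solar longitude: L_s = 360° × (381 − 165)/797.80 = 97.468°.
sin δ = sin 70.50° × sin 97.468° = 0.93465, so δ = +69.171°.
cos h₀ = −tan(+64.2°) tan(+69.171°) = -5.4373 ≤ −1 ⇒ polar day, h₀ = π.
Bracket: h₀ sin ϕ sin δ + cos ϕ cos δ sin h₀ = 3.1416×0.90032×0.93465 + 0.43523×0.35558×0.00000 = 2.643606 + 0.000000 = 2.643606.
Q̄ = (S_0/π) × [bracket] = (1071/π) × 2.643606 = 901.2 W/m².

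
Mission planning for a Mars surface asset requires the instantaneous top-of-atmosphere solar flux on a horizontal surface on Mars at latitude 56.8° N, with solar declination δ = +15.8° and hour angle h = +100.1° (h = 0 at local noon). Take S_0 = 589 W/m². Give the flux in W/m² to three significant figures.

79.8 W/m²

cos θ_z = sin ϕ sin δ + cos ϕ cos δ cos h = 0.227834 + -0.092396 = 0.135438.
Flux = S_0 · cos θ_z = 589 × 0.135438 = 79.77 W/m².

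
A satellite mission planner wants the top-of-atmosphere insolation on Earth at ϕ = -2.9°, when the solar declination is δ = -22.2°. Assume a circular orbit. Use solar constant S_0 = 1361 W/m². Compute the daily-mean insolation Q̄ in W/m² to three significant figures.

cos h₀ = −tan(-2.9°) tan(-22.200°) = -0.0207, h₀ = 1.5915 rad.
Bracket: h₀ sin ϕ sin δ + cos ϕ cos δ sin h₀ = 1.5915×-0.05059×-0.37784 + 0.99872×0.92587×0.99979 = 0.030421 + 0.924491 = 0.954912.
Q̄ = (S_0/π) × [bracket] = (1361/π) × 0.954912 = 413.7 W/m².

Q̄ ≈ 414 W/m²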